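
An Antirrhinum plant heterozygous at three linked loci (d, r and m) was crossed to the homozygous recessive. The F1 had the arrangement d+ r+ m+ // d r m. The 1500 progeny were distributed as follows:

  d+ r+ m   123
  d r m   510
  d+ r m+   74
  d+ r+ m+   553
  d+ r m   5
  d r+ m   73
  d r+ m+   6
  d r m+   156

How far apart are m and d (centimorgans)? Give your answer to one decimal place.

19.3 centimorgans

The two rarest classes, d r+ m+ and d+ r m, are the double crossovers. Comparing them with the parentals, only the d allele has switched, so d is the middle locus and the order is r – d – m.
Crossovers in the d–m interval produce the single-crossover classes d+ r+ m and d r m+ (123 + 156 = 279) plus the double crossovers (11).
RF(d–m) = (279 + 11) / 1500 = 290/1500 = 0.1933 → 19.3 centimorgans.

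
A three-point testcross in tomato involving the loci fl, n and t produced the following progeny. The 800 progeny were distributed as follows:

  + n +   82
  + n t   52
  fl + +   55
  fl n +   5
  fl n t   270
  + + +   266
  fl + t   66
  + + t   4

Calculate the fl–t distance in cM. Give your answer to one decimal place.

The two most frequent reciprocal classes, fl n t and + + +, are the parental types, so the F1 was fl n t / + + +.
The two rarest classes, fl n + and + + t, are the double crossovers. Comparing them with the parentals, only the t allele has switched, so t is the middle locus and the order is fl – t – n.
Crossovers in the fl–t interval produce the single-crossover classes + n t and fl + + (52 + 55 = 107) plus the double crossovers (9).
RF(fl–t) = (107 + 9) / 800 = 116/800 = 0.1450 → 14.5 cM.

14.5 cM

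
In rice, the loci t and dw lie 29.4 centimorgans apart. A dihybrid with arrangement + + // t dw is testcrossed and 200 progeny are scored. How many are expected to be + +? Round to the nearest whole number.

A map distance of 29.4 centimorgans corresponds to a recombination frequency of 0.294.
The F1 is + + / t dw, so + + is a parental gamete class with expected frequency (1 − r)/2 = 0.706/2 = 0.3530.
Expected number = 0.3530 × 200 = 70.60 ≈ 71.

71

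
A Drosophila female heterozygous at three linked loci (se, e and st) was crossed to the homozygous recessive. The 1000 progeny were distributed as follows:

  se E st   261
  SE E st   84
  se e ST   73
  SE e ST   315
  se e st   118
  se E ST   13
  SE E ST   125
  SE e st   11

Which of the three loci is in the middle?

The two most frequent reciprocal classes, SE e ST and se E st, are the parental types, so the F1 was SE e ST / se E st.
The two rarest classes, SE e st and se E ST, are the double crossovers. Comparing them with the parentals, only the st allele has switched, so st is the middle locus and the order is e – st – se.

st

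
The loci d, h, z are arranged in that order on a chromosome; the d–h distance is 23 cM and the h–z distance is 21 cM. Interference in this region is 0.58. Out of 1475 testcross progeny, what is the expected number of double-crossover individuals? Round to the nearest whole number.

Map distances give recombination frequencies of 0.230 and 0.210 for the two intervals.
With interference 0.58 (so coincidence = 0.42), expected double-crossover frequency = 0.230 × 0.210 × 0.42 = 0.02029.
Expected number = 0.02029 × 1475 = 29.92 ≈ 30.

30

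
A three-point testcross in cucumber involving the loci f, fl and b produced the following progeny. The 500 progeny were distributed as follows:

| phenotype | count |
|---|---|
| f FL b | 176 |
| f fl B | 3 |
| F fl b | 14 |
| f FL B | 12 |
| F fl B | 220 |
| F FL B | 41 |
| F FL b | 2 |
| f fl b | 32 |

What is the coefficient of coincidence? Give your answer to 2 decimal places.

1.03

The two most frequent reciprocal classes, F fl B and f FL b, are the parental types, so the F1 was F fl B / f FL b.
The two rarest classes, f fl B and F FL b, are the double crossovers. Comparing them with the parentals, only the f allele has switched, so f is the middle locus and the order is b – f – fl.
b–f: (26 + 5)/500 = 0.0620; f–fl: (73 + 5)/500 = 0.1560.
Expected DCO frequency = 0.0620 × 0.1560 ≈ 0.00967; observed = 5/500 ≈ 0.01000.
Coefficient of coincidence = 0.01000/0.00967 ≈ 1.03.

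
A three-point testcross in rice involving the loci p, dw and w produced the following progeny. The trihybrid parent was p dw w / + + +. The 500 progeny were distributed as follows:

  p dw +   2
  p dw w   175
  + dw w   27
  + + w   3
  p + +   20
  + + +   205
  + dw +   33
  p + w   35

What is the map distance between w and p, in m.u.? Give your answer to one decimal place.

10.4 m.u.

The two rarest classes, p dw + and + + w, are the double crossovers. Comparing them with the parentals, only the w allele has switched, so w is the middle locus and the order is dw – w – p.
Crossovers in the w–p interval produce the single-crossover classes + dw w and p + + (27 + 20 = 47) plus the double crossovers (5).
RF(w–p) = (47 + 5) / 500 = 52/500 = 0.1040 → 10.4 m.u.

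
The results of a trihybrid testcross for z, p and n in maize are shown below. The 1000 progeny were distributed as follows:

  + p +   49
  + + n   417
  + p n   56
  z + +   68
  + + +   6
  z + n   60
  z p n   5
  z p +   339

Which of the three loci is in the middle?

n

The two most frequent reciprocal classes, + + n and z p +, are the parental types, so the F1 was + + n / z p +.
The two rarest classes, + + + and z p n, are the double crossovers. Comparing them with the parentals, only the n allele has switched, so n is the middle locus and the order is p – n – z.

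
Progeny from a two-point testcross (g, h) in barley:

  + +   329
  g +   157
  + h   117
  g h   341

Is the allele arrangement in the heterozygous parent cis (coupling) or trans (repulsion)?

cis

The two most frequent classes are + + (329) and g h (341); these are the parental (non-recombinant) types.
So the F1 carried + + on one chromosome and g h on the other — the recessive alleles are on the same chromosome (cis / coupling).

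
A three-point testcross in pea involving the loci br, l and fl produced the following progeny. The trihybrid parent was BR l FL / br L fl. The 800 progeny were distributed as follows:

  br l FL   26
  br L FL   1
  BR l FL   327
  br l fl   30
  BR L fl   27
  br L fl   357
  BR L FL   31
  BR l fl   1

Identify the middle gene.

fl

The two rarest classes, BR l fl and br L FL, are the double crossovers. Comparing them with the parentals, only the fl allele has switched, so fl is the middle locus and the order is l – fl – br.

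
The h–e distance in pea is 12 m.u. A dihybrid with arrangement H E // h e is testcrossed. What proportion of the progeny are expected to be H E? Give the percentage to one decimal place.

A map distance of 12 m.u. corresponds to a recombination frequency of 0.120.
The F1 is H E / h e, so H E is a parental gamete class with expected frequency (1 − r)/2 = 0.880/2 = 0.4400.
That is 0.4400 = 44.0% of the progeny.

44.0%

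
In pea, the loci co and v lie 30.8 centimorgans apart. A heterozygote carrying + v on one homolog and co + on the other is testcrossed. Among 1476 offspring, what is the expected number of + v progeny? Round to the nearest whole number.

511

A map distance of 30.8 centimorgans corresponds to a recombination frequency of 0.308.
The F1 is + v / co +, so + v is a parental gamete class with expected frequency (1 − r)/2 = 0.692/2 = 0.3460.
Expected number = 0.3460 × 1476 = 510.70 ≈ 511.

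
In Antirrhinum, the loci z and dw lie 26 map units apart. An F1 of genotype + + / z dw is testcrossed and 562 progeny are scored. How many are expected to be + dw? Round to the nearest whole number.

A map distance of 26 map units corresponds to a recombination frequency of 0.260.
The F1 is + + / z dw, so + dw is a recombinant gamete class with expected frequency r/2 = 0.260/2 = 0.1300.
Expected number = 0.1300 × 562 = 73.06 ≈ 73.

73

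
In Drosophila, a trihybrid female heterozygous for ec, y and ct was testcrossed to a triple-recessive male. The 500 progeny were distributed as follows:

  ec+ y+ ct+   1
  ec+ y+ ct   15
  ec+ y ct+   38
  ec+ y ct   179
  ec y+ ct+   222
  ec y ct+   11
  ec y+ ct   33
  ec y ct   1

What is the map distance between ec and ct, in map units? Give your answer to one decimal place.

14.6 map units

The two most frequent reciprocal classes, ec y+ ct+ and ec+ y ct, are the parental types, so the F1 was ec y+ ct+ / ec+ y ct.
The two rarest classes, ec+ y+ ct+ and ec y ct, are the double crossovers. Comparing them with the parentals, only the ec allele has switched, so ec is the middle locus and the order is ct – ec – y.
Crossovers in the ct–ec interval produce the single-crossover classes ec y+ ct and ec+ y ct+ (33 + 38 = 71) plus the double crossovers (2).
RF(ct–ec) = (71 + 2) / 500 = 73/500 = 0.1460 → 14.6 map units.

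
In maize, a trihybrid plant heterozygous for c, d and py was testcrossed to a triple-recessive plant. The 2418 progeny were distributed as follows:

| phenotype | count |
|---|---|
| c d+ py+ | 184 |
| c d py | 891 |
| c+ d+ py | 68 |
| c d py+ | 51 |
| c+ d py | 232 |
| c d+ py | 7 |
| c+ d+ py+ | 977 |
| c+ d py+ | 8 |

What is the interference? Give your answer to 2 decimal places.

The two most frequent reciprocal classes, c+ d+ py+ and c d py, are the parental types, so the F1 was c+ d+ py+ / c d py.
The two rarest classes, c+ d py+ and c d+ py, are the double crossovers. Comparing them with the parentals, only the d allele has switched, so d is the middle locus and the order is py – d – c.
py–d: (119 + 15)/2418 = 0.0554; d–c: (416 + 15)/2418 = 0.1782.
Expected DCO frequency = 0.0554 × 0.1782 ≈ 0.00987; observed = 15/2418 ≈ 0.00620.
Coefficient of coincidence = 0.00620/0.00987 ≈ 0.63; interference = 1 − 0.63 = 0.37.

0.37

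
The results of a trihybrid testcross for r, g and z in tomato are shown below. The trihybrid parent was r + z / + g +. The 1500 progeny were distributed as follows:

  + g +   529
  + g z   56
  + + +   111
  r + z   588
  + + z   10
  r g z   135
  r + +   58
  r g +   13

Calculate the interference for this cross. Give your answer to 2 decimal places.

0.06

The two rarest classes, + + z and r g +, are the double crossovers. Comparing them with the parentals, only the r allele has switched, so r is the middle locus and the order is z – r – g.
z–r: (114 + 23)/1500 = 0.0913; r–g: (246 + 23)/1500 = 0.1793.
Expected DCO frequency = 0.0913 × 0.1793 ≈ 0.01637; observed = 23/1500 ≈ 0.01533.
Coefficient of coincidence = 0.01533/0.01637 ≈ 0.94; interference = 1 − 0.94 = 0.06.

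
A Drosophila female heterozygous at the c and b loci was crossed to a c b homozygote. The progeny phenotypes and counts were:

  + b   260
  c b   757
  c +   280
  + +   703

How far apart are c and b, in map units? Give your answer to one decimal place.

27.0 map units

The two most frequent classes, + + (703) and c b (757), are the parental types, so the F1 was + + / c b.
The recombinant classes are + b and c +: 260 + 280 = 540.
Recombination frequency = 540/2000 = 0.2700 ≈ 27.0%, i.e. 27.0 map units.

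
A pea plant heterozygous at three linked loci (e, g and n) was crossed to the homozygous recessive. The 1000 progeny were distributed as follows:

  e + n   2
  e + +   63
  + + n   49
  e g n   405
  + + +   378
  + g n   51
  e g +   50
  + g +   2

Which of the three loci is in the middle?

The two most frequent reciprocal classes, e g n and + + +, are the parental types, so the F1 was e g n / + + +.
The two rarest classes, e + n and + g +, are the double crossovers. Comparing them with the parentals, only the g allele has switched, so g is the middle locus and the order is n – g – e.

g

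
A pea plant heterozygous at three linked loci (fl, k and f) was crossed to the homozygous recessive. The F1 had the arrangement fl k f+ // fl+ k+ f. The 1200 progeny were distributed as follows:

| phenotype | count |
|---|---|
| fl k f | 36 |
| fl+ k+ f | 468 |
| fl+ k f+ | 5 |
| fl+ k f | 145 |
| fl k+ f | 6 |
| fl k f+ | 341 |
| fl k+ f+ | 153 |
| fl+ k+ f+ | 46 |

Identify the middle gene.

fl

The two rarest classes, fl+ k f+ and fl k+ f, are the double crossovers. Comparing them with the parentals, only the fl allele has switched, so fl is the middle locus and the order is f – fl – k.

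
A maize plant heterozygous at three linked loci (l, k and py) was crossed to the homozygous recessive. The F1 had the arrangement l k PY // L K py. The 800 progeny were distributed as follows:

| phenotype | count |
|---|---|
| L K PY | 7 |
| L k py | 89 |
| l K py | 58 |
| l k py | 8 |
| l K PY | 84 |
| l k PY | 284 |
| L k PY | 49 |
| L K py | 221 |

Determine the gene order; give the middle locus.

py

The two rarest classes, l k py and L K PY, are the double crossovers. Comparing them with the parentals, only the py allele has switched, so py is the middle locus and the order is k – py – l.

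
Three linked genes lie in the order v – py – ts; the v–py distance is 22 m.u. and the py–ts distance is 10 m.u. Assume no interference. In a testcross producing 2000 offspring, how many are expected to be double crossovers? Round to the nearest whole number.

Map distances give recombination frequencies of 0.220 and 0.100 for the two intervals.
With no interference, expected double-crossover frequency = 0.220 × 0.100 = 0.02200.
Expected number = 0.02200 × 2000 = 44.00 ≈ 44.

44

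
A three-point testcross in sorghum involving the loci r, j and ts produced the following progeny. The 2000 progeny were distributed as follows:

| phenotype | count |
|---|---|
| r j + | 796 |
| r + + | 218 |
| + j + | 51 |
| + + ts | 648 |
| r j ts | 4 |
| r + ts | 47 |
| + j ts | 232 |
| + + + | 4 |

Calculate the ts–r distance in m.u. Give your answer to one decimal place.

The two most frequent reciprocal classes, + + ts and r j +, are the parental types, so the F1 was + + ts / r j +.
The two rarest classes, + + + and r j ts, are the double crossovers. Comparing them with the parentals, only the ts allele has switched, so ts is the middle locus and the order is r – ts – j.
Crossovers in the r–ts interval produce the single-crossover classes r + ts and + j + (47 + 51 = 98) plus the double crossovers (8).
RF(r–ts) = (98 + 8) / 2000 = 106/2000 = 0.0530 → 5.3 m.u.

5.3 m.u.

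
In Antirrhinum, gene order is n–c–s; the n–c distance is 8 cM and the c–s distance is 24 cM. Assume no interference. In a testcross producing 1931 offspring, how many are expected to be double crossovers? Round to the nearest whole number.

Map distances give recombination frequencies of 0.080 and 0.240 for the two intervals.
With no interference, expected double-crossover frequency = 0.080 × 0.240 = 0.01920.
Expected number = 0.01920 × 1931 = 37.08 ≈ 37.

37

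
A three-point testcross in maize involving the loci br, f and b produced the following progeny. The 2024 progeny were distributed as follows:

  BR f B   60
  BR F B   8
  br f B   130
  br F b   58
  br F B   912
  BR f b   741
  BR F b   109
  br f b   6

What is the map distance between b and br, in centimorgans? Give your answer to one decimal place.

6.5 centimorgans

The two most frequent reciprocal classes, BR f b and br F B, are the parental types, so the F1 was BR f b / br F B.
The two rarest classes, br f b and BR F B, are the double crossovers. Comparing them with the parentals, only the br allele has switched, so br is the middle locus and the order is f – br – b.
Crossovers in the br–b interval produce the single-crossover classes BR f B and br F b (60 + 58 = 118) plus the double crossovers (14).
RF(br–b) = (118 + 14) / 2024 = 132/2024 = 0.0652 → 6.5 centimorgans.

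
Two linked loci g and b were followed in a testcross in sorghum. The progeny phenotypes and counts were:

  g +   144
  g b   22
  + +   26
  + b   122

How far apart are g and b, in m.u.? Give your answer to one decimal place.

15.3 m.u.

The two most frequent classes, + b (122) and g + (144), are the parental types, so the F1 was + b / g +.
The recombinant classes are + + and g b: 26 + 22 = 48.
Recombination frequency = 48/314 = 0.1529 ≈ 15.3%, i.e. 15.3 m.u.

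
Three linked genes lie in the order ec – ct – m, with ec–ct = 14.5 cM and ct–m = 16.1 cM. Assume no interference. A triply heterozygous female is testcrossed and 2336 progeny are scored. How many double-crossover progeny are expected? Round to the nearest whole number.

55

Map distances give recombination frequencies of 0.145 and 0.161 for the two intervals.
With no interference, expected double-crossover frequency = 0.145 × 0.161 = 0.02334.
Expected number = 0.02334 × 2336 = 54.53 ≈ 55.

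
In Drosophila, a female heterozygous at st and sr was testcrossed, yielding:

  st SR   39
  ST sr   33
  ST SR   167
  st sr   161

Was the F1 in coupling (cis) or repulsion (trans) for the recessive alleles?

cis

The two most frequent classes are ST SR (167) and st sr (161); these are the parental (non-recombinant) types.
So the F1 carried ST SR on one chromosome and st sr on the other — the recessive alleles are on the same chromosome (cis / coupling).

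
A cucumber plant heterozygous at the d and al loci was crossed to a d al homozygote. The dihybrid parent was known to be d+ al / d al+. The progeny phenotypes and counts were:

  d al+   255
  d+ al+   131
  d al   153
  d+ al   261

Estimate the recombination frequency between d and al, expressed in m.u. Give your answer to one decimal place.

The recombinant classes are d+ al+ and d al: 131 + 153 = 284.
Recombination frequency = 284/800 = 0.3550 ≈ 35.5%, i.e. 35.5 m.u.

35.5 m.u.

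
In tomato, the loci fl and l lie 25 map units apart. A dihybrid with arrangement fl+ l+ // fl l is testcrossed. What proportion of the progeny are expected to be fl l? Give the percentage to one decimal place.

A map distance of 25 map units corresponds to a recombination frequency of 0.250.
The F1 is fl+ l+ / fl l, so fl l is a parental gamete class with expected frequency (1 − r)/2 = 0.750/2 = 0.3750.
That is 0.3750 = 37.5% of the progeny.

37.5%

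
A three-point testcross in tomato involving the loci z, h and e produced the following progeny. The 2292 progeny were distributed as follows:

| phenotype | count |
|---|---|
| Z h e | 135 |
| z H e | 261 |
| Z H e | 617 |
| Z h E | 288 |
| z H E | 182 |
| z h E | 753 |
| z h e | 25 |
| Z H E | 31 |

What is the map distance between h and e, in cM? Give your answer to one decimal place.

16.3 cM

The two most frequent reciprocal classes, z h E and Z H e, are the parental types, so the F1 was z h E / Z H e.
The two rarest classes, z h e and Z H E, are the double crossovers. Comparing them with the parentals, only the e allele has switched, so e is the middle locus and the order is h – e – z.
Crossovers in the h–e interval produce the single-crossover classes z H E and Z h e (182 + 135 = 317) plus the double crossovers (56).
RF(h–e) = (317 + 56) / 2292 = 373/2292 = 0.1627 → 16.3 cM.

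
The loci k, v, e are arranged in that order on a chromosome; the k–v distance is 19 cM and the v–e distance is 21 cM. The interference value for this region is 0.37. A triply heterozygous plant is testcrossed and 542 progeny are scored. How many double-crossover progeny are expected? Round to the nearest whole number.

Map distances give recombination frequencies of 0.190 and 0.210 for the two intervals.
With interference 0.37 (so coincidence = 0.63), expected double-crossover frequency = 0.190 × 0.210 × 0.63 = 0.02514.
Expected number = 0.02514 × 542 = 13.62 ≈ 14.

14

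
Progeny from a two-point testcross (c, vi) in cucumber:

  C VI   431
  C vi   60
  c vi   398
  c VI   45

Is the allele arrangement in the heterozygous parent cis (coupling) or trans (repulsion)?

cis

The two most frequent classes are C VI (431) and c vi (398); these are the parental (non-recombinant) types.
So the F1 carried C VI on one chromosome and c vi on the other — the recessive alleles are on the same chromosome (cis / coupling).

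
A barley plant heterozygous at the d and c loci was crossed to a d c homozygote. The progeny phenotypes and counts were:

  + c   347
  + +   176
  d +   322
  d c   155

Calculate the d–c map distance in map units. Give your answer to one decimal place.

33.1 map units

The two most frequent classes, + c (347) and d + (322), are the parental types, so the F1 was + c / d +.
The recombinant classes are + + and d c: 176 + 155 = 331.
Recombination frequency = 331/1000 = 0.3310 ≈ 33.1%, i.e. 33.1 map units.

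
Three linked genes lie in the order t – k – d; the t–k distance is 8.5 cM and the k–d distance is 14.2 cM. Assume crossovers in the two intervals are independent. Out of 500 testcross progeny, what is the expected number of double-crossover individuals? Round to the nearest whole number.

Map distances give recombination frequencies of 0.085 and 0.142 for the two intervals.
With no interference, expected double-crossover frequency = 0.085 × 0.142 = 0.01207.
Expected number = 0.01207 × 500 = 6.03 ≈ 6.

6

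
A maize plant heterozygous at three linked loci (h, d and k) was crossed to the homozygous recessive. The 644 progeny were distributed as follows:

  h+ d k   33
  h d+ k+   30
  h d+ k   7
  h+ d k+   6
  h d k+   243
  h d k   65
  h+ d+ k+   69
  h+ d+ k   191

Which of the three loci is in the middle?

The two most frequent reciprocal classes, h+ d+ k and h d k+, are the parental types, so the F1 was h+ d+ k / h d k+.
The two rarest classes, h d+ k and h+ d k+, are the double crossovers. Comparing them with the parentals, only the h allele has switched, so h is the middle locus and the order is d – h – k.

h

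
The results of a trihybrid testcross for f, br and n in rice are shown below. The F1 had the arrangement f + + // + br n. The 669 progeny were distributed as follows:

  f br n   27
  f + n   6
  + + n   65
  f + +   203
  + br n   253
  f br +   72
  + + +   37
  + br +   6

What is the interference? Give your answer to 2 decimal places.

The two rarest classes, f + n and + br +, are the double crossovers. Comparing them with the parentals, only the n allele has switched, so n is the middle locus and the order is f – n – br.
f–n: (64 + 12)/669 = 0.1136; n–br: (137 + 12)/669 = 0.2227.
Expected DCO frequency = 0.1136 × 0.2227 ≈ 0.02530; observed = 12/669 ≈ 0.01794.
Coefficient of coincidence = 0.01794/0.02530 ≈ 0.71; interference = 1 − 0.71 = 0.29.

0.29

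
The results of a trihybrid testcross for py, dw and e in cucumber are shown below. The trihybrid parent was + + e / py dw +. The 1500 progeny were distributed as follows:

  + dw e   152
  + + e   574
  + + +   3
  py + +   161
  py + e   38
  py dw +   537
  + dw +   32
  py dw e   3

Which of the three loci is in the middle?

The two rarest classes, + + + and py dw e, are the double crossovers. Comparing them with the parentals, only the e allele has switched, so e is the middle locus and the order is dw – e – py.

e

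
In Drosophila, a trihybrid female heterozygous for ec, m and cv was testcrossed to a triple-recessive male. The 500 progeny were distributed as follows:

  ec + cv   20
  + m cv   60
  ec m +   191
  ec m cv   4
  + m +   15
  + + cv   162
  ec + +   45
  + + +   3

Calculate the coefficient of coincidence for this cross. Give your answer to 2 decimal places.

0.74

The two most frequent reciprocal classes, ec m + and + + cv, are the parental types, so the F1 was ec m + / + + cv.
The two rarest classes, ec m cv and + + +, are the double crossovers. Comparing them with the parentals, only the cv allele has switched, so cv is the middle locus and the order is m – cv – ec.
m–cv: (105 + 7)/500 = 0.2240; cv–ec: (35 + 7)/500 = 0.0840.
Expected DCO frequency = 0.2240 × 0.0840 ≈ 0.01882; observed = 7/500 ≈ 0.01400.
Coefficient of coincidence = 0.01400/0.01882 ≈ 0.74.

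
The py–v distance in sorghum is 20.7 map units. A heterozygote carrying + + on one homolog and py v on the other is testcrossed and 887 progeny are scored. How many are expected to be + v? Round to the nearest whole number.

92

A map distance of 20.7 map units corresponds to a recombination frequency of 0.207.
The F1 is + + / py v, so + v is a recombinant gamete class with expected frequency r/2 = 0.207/2 = 0.1035.
Expected number = 0.1035 × 887 = 91.80 ≈ 92.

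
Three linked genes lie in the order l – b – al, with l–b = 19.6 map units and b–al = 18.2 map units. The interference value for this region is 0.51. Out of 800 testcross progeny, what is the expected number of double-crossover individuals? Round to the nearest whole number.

Map distances give recombination frequencies of 0.196 and 0.182 for the two intervals.
With interference 0.51 (so coincidence = 0.49), expected double-crossover frequency = 0.196 × 0.182 × 0.49 = 0.01748.
Expected number = 0.01748 × 800 = 13.98 ≈ 14.

14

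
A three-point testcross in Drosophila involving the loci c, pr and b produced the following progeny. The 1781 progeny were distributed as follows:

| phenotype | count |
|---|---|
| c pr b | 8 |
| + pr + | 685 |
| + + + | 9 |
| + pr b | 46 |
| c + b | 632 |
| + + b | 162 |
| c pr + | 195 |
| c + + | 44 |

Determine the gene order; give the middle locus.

The two most frequent reciprocal classes, c + b and + pr +, are the parental types, so the F1 was c + b / + pr +.
The two rarest classes, c pr b and + + +, are the double crossovers. Comparing them with the parentals, only the pr allele has switched, so pr is the middle locus and the order is b – pr – c.

pr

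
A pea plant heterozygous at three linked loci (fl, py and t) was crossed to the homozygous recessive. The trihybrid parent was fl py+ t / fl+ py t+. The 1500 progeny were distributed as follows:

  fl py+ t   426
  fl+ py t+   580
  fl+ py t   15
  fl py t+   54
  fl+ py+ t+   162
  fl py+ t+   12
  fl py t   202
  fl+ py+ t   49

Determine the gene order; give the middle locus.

t

The two rarest classes, fl py+ t+ and fl+ py t, are the double crossovers. Comparing them with the parentals, only the t allele has switched, so t is the middle locus and the order is fl – t – py.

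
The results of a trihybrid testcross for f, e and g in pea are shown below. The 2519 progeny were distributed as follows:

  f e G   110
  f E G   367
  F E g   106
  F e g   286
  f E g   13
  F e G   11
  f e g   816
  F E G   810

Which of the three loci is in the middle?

e

The two most frequent reciprocal classes, f e g and F E G, are the parental types, so the F1 was f e g / F E G.
The two rarest classes, f E g and F e G, are the double crossovers. Comparing them with the parentals, only the e allele has switched, so e is the middle locus and the order is f – e – g.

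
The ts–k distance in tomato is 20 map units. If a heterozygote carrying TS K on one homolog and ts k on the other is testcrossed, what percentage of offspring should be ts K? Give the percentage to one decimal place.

A map distance of 20 map units corresponds to a recombination frequency of 0.200.
The F1 is TS K / ts k, so ts K is a recombinant gamete class with expected frequency r/2 = 0.200/2 = 0.1000.
That is 0.1000 = 10.0% of the progeny.

10.0%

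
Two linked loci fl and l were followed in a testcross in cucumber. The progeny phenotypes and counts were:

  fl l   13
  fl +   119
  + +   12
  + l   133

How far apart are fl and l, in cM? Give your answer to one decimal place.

9.0 cM

The two most frequent classes, + l (133) and fl + (119), are the parental types, so the F1 was + l / fl +.
The recombinant classes are + + and fl l: 12 + 13 = 25.
Recombination frequency = 25/277 = 0.0903 ≈ 9.0%, i.e. 9.0 cM.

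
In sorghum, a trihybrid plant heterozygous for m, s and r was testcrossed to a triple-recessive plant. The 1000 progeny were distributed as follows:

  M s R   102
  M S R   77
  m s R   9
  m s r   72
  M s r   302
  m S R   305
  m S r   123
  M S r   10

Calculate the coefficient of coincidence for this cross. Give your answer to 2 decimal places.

The two most frequent reciprocal classes, m S R and M s r, are the parental types, so the F1 was m S R / M s r.
The two rarest classes, m s R and M S r, are the double crossovers. Comparing them with the parentals, only the s allele has switched, so s is the middle locus and the order is r – s – m.
r–s: (225 + 19)/1000 = 0.2440; s–m: (149 + 19)/1000 = 0.1680.
Expected DCO frequency = 0.2440 × 0.1680 ≈ 0.04099; observed = 19/1000 ≈ 0.01900.
Coefficient of coincidence = 0.01900/0.04099 ≈ 0.46.

0.46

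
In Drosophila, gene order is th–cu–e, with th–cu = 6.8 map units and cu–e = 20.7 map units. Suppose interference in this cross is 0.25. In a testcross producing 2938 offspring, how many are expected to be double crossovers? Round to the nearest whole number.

31

Map distances give recombination frequencies of 0.068 and 0.207 for the two intervals.
With interference 0.25 (so coincidence = 0.75), expected double-crossover frequency = 0.068 × 0.207 × 0.75 = 0.01056.
Expected number = 0.01056 × 2938 = 31.02 ≈ 31.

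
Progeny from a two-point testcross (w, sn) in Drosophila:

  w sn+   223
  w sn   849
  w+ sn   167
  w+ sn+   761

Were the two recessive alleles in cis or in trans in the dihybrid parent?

The two most frequent classes are w+ sn+ (761) and w sn (849); these are the parental (non-recombinant) types.
So the F1 carried w+ sn+ on one chromosome and w sn on the other — the recessive alleles are on the same chromosome (cis / coupling).

cis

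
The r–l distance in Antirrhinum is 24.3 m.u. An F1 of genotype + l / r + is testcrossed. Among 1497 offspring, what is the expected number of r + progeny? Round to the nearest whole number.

A map distance of 24.3 m.u. corresponds to a recombination frequency of 0.243.
The F1 is + l / r +, so r + is a parental gamete class with expected frequency (1 − r)/2 = 0.757/2 = 0.3785.
Expected number = 0.3785 × 1497 = 566.61 ≈ 567.

567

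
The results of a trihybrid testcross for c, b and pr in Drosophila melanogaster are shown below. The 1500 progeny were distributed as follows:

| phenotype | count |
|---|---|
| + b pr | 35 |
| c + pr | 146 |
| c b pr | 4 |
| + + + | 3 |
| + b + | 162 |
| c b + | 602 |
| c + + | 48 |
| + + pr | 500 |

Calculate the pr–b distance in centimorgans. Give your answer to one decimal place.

The two most frequent reciprocal classes, c b + and + + pr, are the parental types, so the F1 was c b + / + + pr.
The two rarest classes, c b pr and + + +, are the double crossovers. Comparing them with the parentals, only the pr allele has switched, so pr is the middle locus and the order is c – pr – b.
Crossovers in the pr–b interval produce the single-crossover classes c + + and + b pr (48 + 35 = 83) plus the double crossovers (7).
RF(pr–b) = (83 + 7) / 1500 = 90/1500 = 0.0600 → 6.0 centimorgans.

6.0 centimorgans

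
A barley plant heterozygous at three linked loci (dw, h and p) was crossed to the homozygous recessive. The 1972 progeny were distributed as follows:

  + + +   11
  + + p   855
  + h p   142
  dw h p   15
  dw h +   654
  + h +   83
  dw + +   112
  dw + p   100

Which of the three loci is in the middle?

p

The two most frequent reciprocal classes, + + p and dw h +, are the parental types, so the F1 was + + p / dw h +.
The two rarest classes, + + + and dw h p, are the double crossovers. Comparing them with the parentals, only the p allele has switched, so p is the middle locus and the order is dw – p – h.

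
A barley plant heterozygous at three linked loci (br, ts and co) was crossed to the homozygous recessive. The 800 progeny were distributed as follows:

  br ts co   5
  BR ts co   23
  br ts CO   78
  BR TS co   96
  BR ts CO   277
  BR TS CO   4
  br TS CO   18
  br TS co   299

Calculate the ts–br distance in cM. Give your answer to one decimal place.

22.9 cM

The two most frequent reciprocal classes, br TS co and BR ts CO, are the parental types, so the F1 was br TS co / BR ts CO.
The two rarest classes, br ts co and BR TS CO, are the double crossovers. Comparing them with the parentals, only the ts allele has switched, so ts is the middle locus and the order is co – ts – br.
Crossovers in the ts–br interval produce the single-crossover classes BR TS co and br ts CO (96 + 78 = 174) plus the double crossovers (9).
RF(ts–br) = (174 + 9) / 800 = 183/800 = 0.2288 → 22.9 cM.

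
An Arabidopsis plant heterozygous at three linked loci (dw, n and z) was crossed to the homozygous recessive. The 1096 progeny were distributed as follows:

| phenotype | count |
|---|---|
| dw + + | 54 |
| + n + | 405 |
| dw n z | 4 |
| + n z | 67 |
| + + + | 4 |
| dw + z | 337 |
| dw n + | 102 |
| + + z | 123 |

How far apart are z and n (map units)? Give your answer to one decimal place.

The two most frequent reciprocal classes, dw + z and + n +, are the parental types, so the F1 was dw + z / + n +.
The two rarest classes, dw n z and + + +, are the double crossovers. Comparing them with the parentals, only the n allele has switched, so n is the middle locus and the order is dw – n – z.
Crossovers in the n–z interval produce the single-crossover classes dw + + and + n z (54 + 67 = 121) plus the double crossovers (8).
RF(n–z) = (121 + 8) / 1096 = 129/1096 = 0.1177 → 11.8 map units.

11.8 map units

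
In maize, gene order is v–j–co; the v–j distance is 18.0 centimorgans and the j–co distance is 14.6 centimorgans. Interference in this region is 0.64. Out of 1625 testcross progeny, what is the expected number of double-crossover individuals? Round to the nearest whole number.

Map distances give recombination frequencies of 0.180 and 0.146 for the two intervals.
With interference 0.64 (so coincidence = 0.36), expected double-crossover frequency = 0.180 × 0.146 × 0.36 = 0.00946.
Expected number = 0.00946 × 1625 = 15.37 ≈ 15.

15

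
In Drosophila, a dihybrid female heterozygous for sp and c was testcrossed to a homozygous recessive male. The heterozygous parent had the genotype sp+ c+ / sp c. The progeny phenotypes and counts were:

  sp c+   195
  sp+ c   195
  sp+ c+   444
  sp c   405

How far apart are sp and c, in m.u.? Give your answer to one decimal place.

The recombinant classes are sp+ c and sp c+: 195 + 195 = 390.
Recombination frequency = 390/1239 = 0.3148 ≈ 31.5%, i.e. 31.5 m.u.

31.5 m.u.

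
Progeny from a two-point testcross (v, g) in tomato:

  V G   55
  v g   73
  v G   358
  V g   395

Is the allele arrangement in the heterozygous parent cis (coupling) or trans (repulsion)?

trans

The two most frequent classes are V g (395) and v G (358); these are the parental (non-recombinant) types.
So the F1 carried V g on one chromosome and v G on the other — the recessive alleles are on opposite chromosomes (trans / repulsion).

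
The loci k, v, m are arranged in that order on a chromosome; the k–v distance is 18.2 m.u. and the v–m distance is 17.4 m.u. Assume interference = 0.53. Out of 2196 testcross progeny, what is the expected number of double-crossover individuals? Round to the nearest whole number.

33

Map distances give recombination frequencies of 0.182 and 0.174 for the two intervals.
With interference 0.53 (so coincidence = 0.47), expected double-crossover frequency = 0.182 × 0.174 × 0.47 = 0.01488.
Expected number = 0.01488 × 2196 = 32.69 ≈ 33.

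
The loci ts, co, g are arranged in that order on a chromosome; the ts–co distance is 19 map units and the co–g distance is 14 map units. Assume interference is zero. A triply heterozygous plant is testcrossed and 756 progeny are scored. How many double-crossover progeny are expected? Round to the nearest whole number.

20

Map distances give recombination frequencies of 0.190 and 0.140 for the two intervals.
With no interference, expected double-crossover frequency = 0.190 × 0.140 = 0.02660.
Expected number = 0.02660 × 756 = 20.11 ≈ 20.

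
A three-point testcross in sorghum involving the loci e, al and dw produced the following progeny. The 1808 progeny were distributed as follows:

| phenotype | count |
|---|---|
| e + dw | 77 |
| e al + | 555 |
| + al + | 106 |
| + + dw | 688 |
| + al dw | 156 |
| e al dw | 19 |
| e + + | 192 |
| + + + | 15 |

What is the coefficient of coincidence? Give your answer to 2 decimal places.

The two most frequent reciprocal classes, e al + and + + dw, are the parental types, so the F1 was e al + / + + dw.
The two rarest classes, e al dw and + + +, are the double crossovers. Comparing them with the parentals, only the dw allele has switched, so dw is the middle locus and the order is e – dw – al.
e–dw: (183 + 34)/1808 = 0.1200; dw–al: (348 + 34)/1808 = 0.2113.
Expected DCO frequency = 0.1200 × 0.2113 ≈ 0.02536; observed = 34/1808 ≈ 0.01881.
Coefficient of coincidence = 0.01881/0.02536 ≈ 0.74.

0.74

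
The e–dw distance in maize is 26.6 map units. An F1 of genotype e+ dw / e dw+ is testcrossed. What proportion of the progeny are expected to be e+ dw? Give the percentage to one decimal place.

36.7%

A map distance of 26.6 map units corresponds to a recombination frequency of 0.266.
The F1 is e+ dw / e dw+, so e+ dw is a parental gamete class with expected frequency (1 − r)/2 = 0.734/2 = 0.3670.
That is 0.3670 = 36.7% of the progeny.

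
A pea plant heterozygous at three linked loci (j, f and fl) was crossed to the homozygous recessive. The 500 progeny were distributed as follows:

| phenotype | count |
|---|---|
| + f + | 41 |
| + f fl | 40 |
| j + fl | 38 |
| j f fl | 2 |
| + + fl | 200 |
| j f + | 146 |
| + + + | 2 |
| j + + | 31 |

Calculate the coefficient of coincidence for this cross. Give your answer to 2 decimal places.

0.32

The two most frequent reciprocal classes, j f + and + + fl, are the parental types, so the F1 was j f + / + + fl.
The two rarest classes, j f fl and + + +, are the double crossovers. Comparing them with the parentals, only the fl allele has switched, so fl is the middle locus and the order is f – fl – j.
f–fl: (71 + 4)/500 = 0.1500; fl–j: (79 + 4)/500 = 0.1660.
Expected DCO frequency = 0.1500 × 0.1660 ≈ 0.02490; observed = 4/500 ≈ 0.00800.
Coefficient of coincidence = 0.00800/0.02490 ≈ 0.32.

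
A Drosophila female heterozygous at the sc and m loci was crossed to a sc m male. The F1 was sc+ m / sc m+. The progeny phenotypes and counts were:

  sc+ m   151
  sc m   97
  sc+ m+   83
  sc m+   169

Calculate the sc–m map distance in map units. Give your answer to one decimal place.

36.0 map units

The recombinant classes are sc+ m+ and sc m: 83 + 97 = 180.
Recombination frequency = 180/500 = 0.3600 ≈ 36.0%, i.e. 36.0 map units.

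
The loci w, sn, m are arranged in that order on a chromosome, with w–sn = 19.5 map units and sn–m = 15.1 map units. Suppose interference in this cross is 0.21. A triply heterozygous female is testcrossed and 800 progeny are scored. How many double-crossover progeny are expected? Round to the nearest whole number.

19

Map distances give recombination frequencies of 0.195 and 0.151 for the two intervals.
With interference 0.21 (so coincidence = 0.79), expected double-crossover frequency = 0.195 × 0.151 × 0.79 = 0.02326.
Expected number = 0.02326 × 800 = 18.61 ≈ 19.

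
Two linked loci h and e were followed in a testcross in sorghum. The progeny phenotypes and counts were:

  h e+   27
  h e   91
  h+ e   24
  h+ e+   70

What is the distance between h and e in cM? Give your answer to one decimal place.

The two most frequent classes, h+ e+ (70) and h e (91), are the parental types, so the F1 was h+ e+ / h e.
The recombinant classes are h+ e and h e+: 24 + 27 = 51.
Recombination frequency = 51/212 = 0.2406 ≈ 24.1%, i.e. 24.1 cM.

24.1 cM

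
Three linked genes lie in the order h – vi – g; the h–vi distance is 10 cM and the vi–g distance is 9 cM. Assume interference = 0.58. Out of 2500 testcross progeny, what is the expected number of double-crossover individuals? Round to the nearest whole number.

Map distances give recombination frequencies of 0.100 and 0.090 for the two intervals.
With interference 0.58 (so coincidence = 0.42), expected double-crossover frequency = 0.100 × 0.090 × 0.42 = 0.00378.
Expected number = 0.00378 × 2500 = 9.45 ≈ 9.

9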